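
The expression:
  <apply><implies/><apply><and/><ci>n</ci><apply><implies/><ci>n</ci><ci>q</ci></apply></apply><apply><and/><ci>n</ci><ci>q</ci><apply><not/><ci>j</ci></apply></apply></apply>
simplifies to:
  <apply><or/><apply><not/><ci>j</ci></apply><apply><not/><ci>n</ci></apply><apply><not/><ci>q</ci></apply></apply>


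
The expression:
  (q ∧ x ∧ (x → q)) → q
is always true.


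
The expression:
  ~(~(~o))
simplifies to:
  ~o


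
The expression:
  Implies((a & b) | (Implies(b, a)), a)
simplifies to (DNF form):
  a | b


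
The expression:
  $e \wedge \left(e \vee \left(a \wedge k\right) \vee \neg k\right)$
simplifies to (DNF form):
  $e$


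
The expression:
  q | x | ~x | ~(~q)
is always true.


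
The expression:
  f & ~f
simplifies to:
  False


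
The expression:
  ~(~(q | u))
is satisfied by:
  {q: True, u: True}
  {q: True, u: False}
  {u: True, q: False}


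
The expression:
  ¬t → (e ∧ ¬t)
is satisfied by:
  {t: True, e: True}
  {t: True, e: False}
  {e: True, t: False}


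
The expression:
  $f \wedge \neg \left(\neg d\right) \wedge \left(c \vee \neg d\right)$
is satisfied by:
  {c: True, d: True, f: True}


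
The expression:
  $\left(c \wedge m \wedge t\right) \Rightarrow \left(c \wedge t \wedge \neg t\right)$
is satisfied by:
  {m: False, t: False, c: False}
  {c: True, m: False, t: False}
  {t: True, m: False, c: False}
  {c: True, t: True, m: False}
  {m: True, c: False, t: False}
  {c: True, m: True, t: False}
  {t: True, m: True, c: False}


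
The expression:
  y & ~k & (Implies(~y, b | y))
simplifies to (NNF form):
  y & ~k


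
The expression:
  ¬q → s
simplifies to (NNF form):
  q ∨ s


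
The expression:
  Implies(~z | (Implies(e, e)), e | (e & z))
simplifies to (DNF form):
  e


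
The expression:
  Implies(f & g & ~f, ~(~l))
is always true.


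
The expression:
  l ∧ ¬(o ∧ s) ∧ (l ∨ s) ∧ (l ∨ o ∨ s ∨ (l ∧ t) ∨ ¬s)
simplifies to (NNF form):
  l ∧ (¬o ∨ ¬s)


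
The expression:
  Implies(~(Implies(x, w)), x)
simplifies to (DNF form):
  True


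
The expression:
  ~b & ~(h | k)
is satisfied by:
  {h: False, k: False, b: False}


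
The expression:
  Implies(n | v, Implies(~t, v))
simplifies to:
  t | v | ~n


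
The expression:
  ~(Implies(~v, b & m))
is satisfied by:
  {m: False, v: False, b: False}
  {b: True, m: False, v: False}
  {m: True, b: False, v: False}


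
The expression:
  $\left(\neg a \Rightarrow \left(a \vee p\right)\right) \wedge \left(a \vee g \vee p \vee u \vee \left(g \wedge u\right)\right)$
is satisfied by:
  {a: True, p: True}
  {a: True, p: False}
  {p: True, a: False}


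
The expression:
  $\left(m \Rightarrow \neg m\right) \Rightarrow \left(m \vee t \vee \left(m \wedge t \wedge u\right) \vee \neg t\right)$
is always true.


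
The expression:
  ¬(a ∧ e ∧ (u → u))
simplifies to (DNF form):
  ¬a ∨ ¬e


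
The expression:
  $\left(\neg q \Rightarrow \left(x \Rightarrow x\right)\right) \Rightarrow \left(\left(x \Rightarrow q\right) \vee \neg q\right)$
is always true.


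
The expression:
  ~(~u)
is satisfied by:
  {u: True}


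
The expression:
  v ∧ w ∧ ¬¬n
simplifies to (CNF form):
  n ∧ v ∧ w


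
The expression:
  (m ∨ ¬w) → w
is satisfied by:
  {w: True}


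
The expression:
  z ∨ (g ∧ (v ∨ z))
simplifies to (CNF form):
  (g ∨ z) ∧ (v ∨ z)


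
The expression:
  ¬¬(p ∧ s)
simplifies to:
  p ∧ s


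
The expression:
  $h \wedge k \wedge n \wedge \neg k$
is never true.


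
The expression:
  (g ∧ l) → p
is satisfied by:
  {p: True, l: False, g: False}
  {l: False, g: False, p: False}
  {g: True, p: True, l: False}
  {g: True, l: False, p: False}
  {p: True, l: True, g: False}
  {l: True, p: False, g: False}
  {g: True, l: True, p: True}


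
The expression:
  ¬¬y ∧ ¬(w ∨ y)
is never true.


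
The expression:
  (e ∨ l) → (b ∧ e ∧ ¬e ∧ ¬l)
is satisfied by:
  {e: False, l: False}


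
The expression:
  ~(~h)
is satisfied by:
  {h: True}


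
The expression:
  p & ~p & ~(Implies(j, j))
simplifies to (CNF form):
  False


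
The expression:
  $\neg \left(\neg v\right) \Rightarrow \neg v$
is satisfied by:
  {v: False}


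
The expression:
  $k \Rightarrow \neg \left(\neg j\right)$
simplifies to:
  $j \vee \neg k$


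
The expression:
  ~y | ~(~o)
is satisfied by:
  {o: True, y: False}
  {y: False, o: False}
  {y: True, o: True}


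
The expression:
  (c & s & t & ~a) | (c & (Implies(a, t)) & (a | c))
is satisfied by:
  {c: True, t: True, a: False}
  {c: True, t: False, a: False}
  {c: True, a: True, t: True}


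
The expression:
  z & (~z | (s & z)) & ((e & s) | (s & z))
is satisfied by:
  {z: True, s: True}


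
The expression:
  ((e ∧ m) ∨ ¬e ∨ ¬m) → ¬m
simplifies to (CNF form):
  ¬m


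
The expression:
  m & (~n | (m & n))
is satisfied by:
  {m: True}


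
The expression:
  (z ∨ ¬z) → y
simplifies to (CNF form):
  y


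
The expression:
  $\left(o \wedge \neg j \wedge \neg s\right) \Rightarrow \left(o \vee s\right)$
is always true.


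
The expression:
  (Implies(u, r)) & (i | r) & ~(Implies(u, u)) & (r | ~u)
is never true.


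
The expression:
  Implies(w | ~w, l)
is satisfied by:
  {l: True}


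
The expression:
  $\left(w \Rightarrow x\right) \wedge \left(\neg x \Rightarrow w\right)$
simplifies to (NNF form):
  $x$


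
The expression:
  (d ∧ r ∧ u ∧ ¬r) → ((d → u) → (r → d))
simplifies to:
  True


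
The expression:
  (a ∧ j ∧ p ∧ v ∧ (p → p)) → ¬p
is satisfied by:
  {p: False, v: False, a: False, j: False}
  {j: True, p: False, v: False, a: False}
  {a: True, p: False, v: False, j: False}
  {j: True, a: True, p: False, v: False}
  {v: True, j: False, p: False, a: False}
  {j: True, v: True, p: False, a: False}
  {a: True, v: True, j: False, p: False}
  {j: True, a: True, v: True, p: False}
  {p: True, a: False, v: False, j: False}
  {j: True, p: True, a: False, v: False}
  {a: True, p: True, j: False, v: False}
  {j: True, a: True, p: True, v: False}
  {v: True, p: True, a: False, j: False}
  {j: True, v: True, p: True, a: False}
  {a: True, v: True, p: True, j: False}


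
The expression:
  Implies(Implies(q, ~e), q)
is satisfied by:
  {q: True}


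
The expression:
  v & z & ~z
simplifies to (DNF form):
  False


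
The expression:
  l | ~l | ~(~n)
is always true.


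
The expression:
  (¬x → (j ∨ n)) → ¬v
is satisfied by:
  {n: False, x: False, v: False, j: False}
  {j: True, n: False, x: False, v: False}
  {x: True, j: False, n: False, v: False}
  {j: True, x: True, n: False, v: False}
  {n: True, j: False, x: False, v: False}
  {j: True, n: True, x: False, v: False}
  {x: True, n: True, j: False, v: False}
  {j: True, x: True, n: True, v: False}
  {v: True, j: False, n: False, x: False}


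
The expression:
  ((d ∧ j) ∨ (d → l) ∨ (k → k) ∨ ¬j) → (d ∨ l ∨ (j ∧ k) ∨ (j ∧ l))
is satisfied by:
  {d: True, l: True, j: True, k: True}
  {d: True, l: True, j: True, k: False}
  {d: True, l: True, k: True, j: False}
  {d: True, l: True, k: False, j: False}
  {d: True, j: True, k: True, l: False}
  {d: True, j: True, k: False, l: False}
  {d: True, j: False, k: True, l: False}
  {d: True, j: False, k: False, l: False}
  {l: True, j: True, k: True, d: False}
  {l: True, j: True, k: False, d: False}
  {l: True, k: True, j: False, d: False}
  {l: True, k: False, j: False, d: False}
  {j: True, k: True, l: False, d: False}


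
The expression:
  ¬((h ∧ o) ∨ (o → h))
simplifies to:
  o ∧ ¬h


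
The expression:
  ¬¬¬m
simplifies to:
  ¬m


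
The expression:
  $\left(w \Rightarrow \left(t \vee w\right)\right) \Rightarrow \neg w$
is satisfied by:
  {w: False}


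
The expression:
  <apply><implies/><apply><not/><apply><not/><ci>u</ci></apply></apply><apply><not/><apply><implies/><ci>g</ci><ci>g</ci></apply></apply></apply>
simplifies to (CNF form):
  <apply><not/><ci>u</ci></apply>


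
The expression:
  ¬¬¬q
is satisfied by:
  {q: False}


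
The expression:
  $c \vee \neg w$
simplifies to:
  $c \vee \neg w$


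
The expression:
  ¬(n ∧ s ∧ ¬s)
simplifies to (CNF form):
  True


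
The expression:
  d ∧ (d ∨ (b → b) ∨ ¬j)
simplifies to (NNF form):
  d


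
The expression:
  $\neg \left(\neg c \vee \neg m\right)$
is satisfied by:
  {c: True, m: True}


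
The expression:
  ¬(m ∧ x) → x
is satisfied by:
  {x: True}


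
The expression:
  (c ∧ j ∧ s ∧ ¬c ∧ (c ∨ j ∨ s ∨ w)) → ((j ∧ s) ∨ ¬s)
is always true.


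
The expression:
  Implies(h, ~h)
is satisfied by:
  {h: False}


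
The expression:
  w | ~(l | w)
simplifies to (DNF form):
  w | ~l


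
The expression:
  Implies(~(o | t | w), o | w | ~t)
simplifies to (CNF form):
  True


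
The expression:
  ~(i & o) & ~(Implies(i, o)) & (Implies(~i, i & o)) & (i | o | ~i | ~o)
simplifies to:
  i & ~o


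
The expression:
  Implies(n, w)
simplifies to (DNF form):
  w | ~n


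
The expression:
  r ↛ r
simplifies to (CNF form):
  False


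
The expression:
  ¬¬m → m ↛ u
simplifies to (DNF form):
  ¬m ∨ ¬u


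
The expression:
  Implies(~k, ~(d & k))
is always true.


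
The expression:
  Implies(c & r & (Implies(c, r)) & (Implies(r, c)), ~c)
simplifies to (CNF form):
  ~c | ~r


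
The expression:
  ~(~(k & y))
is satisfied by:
  {y: True, k: True}


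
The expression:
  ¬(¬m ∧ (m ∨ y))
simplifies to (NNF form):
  m ∨ ¬y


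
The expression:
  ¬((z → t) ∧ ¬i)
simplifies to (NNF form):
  i ∨ (z ∧ ¬t)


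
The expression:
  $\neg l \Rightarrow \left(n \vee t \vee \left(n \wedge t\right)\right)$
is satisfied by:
  {n: True, t: True, l: True}
  {n: True, t: True, l: False}
  {n: True, l: True, t: False}
  {n: True, l: False, t: False}
  {t: True, l: True, n: False}
  {t: True, l: False, n: False}
  {l: True, t: False, n: False}


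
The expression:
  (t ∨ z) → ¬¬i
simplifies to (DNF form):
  i ∨ (¬t ∧ ¬z)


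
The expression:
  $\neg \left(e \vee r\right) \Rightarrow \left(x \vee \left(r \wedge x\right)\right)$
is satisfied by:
  {r: True, x: True, e: True}
  {r: True, x: True, e: False}
  {r: True, e: True, x: False}
  {r: True, e: False, x: False}
  {x: True, e: True, r: False}
  {x: True, e: False, r: False}
  {e: True, x: False, r: False}


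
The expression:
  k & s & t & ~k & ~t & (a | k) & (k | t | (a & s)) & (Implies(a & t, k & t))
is never true.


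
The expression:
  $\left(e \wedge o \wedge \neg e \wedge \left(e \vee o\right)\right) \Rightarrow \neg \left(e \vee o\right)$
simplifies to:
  $\text{True}$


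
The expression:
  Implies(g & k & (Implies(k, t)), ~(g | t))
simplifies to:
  ~g | ~k | ~t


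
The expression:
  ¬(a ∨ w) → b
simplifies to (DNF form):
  a ∨ b ∨ w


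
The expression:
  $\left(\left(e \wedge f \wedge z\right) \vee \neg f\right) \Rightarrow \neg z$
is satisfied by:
  {f: True, z: False, e: False}
  {f: False, z: False, e: False}
  {e: True, f: True, z: False}
  {e: True, f: False, z: False}
  {z: True, f: True, e: False}


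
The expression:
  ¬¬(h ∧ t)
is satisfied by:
  {t: True, h: True}


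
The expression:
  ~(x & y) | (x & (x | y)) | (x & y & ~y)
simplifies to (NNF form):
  True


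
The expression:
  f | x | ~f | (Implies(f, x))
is always true.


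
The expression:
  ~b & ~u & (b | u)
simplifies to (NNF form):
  False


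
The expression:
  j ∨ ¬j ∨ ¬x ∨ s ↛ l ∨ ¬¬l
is always true.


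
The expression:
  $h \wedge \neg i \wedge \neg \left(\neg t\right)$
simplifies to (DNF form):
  $h \wedge t \wedge \neg i$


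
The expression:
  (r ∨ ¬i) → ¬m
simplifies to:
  (i ∧ ¬r) ∨ ¬m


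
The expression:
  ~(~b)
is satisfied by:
  {b: True}


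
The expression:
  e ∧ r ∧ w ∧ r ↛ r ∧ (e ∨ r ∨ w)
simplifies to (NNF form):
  False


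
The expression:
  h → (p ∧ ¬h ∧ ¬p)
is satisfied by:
  {h: False}


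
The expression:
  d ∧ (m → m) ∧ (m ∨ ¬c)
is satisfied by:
  {m: True, d: True, c: False}
  {d: True, c: False, m: False}
  {m: True, c: True, d: True}


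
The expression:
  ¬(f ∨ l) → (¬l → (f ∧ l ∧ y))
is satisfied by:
  {l: True, f: True}
  {l: True, f: False}
  {f: True, l: False}


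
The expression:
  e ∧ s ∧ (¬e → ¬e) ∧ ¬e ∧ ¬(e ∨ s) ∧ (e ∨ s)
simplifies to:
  False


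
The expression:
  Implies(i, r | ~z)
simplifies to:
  r | ~i | ~z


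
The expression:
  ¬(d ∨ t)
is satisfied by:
  {d: False, t: False}


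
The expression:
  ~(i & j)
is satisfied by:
  {i: False, j: False}
  {j: True, i: False}
  {i: True, j: False}


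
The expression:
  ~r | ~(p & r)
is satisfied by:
  {p: False, r: False}
  {r: True, p: False}
  {p: True, r: False}


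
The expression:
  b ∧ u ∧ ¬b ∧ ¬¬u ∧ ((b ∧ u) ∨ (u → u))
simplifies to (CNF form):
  False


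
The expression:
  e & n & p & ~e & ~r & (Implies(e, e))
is never true.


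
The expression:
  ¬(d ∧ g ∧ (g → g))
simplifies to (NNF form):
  ¬d ∨ ¬g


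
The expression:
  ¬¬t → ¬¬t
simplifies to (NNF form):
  True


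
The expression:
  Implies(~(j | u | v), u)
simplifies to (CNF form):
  j | u | v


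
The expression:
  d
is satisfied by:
  {d: True}


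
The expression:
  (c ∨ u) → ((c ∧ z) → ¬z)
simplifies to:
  ¬c ∨ ¬z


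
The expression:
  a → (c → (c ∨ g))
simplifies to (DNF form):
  True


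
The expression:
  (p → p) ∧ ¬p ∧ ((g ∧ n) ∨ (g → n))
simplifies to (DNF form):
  (n ∧ ¬p) ∨ (¬g ∧ ¬p)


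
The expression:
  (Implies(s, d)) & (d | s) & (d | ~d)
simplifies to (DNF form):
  d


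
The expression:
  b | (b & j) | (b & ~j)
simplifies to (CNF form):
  b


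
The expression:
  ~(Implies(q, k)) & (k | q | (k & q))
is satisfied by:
  {q: True, k: False}


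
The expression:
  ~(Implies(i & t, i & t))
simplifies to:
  False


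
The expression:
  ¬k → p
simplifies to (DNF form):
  k ∨ p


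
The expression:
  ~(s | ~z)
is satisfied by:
  {z: True, s: False}


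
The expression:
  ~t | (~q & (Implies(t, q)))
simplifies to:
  ~t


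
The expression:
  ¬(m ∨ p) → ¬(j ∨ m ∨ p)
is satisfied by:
  {m: True, p: True, j: False}
  {m: True, p: False, j: False}
  {p: True, m: False, j: False}
  {m: False, p: False, j: False}
  {j: True, m: True, p: True}
  {j: True, m: True, p: False}
  {j: True, p: True, m: False}


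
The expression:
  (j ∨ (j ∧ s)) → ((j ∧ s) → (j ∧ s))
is always true.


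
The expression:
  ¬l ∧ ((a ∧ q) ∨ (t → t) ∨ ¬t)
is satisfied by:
  {l: False}


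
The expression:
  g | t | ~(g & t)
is always true.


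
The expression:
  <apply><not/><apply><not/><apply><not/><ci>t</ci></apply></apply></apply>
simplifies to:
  <apply><not/><ci>t</ci></apply>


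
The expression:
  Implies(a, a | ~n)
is always true.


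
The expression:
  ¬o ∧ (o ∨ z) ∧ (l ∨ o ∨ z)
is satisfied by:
  {z: True, o: False}


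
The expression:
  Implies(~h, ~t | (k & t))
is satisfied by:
  {k: True, h: True, t: False}
  {k: True, h: False, t: False}
  {h: True, k: False, t: False}
  {k: False, h: False, t: False}
  {k: True, t: True, h: True}
  {k: True, t: True, h: False}
  {t: True, h: True, k: False}


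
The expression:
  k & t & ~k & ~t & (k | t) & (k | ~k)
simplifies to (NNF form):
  False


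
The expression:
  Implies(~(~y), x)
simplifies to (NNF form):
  x | ~y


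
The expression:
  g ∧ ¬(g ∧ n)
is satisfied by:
  {g: True, n: False}


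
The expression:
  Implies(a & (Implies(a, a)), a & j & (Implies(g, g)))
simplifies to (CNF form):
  j | ~a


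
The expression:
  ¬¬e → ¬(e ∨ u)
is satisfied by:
  {e: False}


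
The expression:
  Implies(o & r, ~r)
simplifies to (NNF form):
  ~o | ~r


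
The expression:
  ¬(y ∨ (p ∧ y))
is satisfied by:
  {y: False}


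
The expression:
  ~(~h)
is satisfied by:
  {h: True}


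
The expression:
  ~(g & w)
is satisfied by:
  {w: False, g: False}
  {g: True, w: False}
  {w: True, g: False}


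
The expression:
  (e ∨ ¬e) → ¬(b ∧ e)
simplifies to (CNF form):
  ¬b ∨ ¬e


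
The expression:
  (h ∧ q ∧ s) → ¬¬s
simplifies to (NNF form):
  True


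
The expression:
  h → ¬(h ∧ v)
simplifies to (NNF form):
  ¬h ∨ ¬v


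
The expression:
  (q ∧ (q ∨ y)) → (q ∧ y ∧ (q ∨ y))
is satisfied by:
  {y: True, q: False}
  {q: False, y: False}
  {q: True, y: True}


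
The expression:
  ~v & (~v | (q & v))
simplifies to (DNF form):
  ~v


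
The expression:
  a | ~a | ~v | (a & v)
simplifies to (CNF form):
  True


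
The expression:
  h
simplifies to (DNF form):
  h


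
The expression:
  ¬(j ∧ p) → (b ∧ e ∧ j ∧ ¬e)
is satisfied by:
  {p: True, j: True}


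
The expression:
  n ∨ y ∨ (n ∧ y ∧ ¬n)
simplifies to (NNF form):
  n ∨ y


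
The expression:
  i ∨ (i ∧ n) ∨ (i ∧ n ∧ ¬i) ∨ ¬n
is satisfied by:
  {i: True, n: False}
  {n: False, i: False}
  {n: True, i: True}


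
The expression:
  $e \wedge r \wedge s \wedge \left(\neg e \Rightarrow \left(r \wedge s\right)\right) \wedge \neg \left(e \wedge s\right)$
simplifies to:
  $\text{False}$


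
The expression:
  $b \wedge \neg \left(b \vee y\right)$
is never true.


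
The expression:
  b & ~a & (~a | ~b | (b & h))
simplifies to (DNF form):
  b & ~a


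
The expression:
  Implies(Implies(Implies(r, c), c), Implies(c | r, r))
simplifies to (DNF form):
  r | ~c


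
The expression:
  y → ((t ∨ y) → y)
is always true.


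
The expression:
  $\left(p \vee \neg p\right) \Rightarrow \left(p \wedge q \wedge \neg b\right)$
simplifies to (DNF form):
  $p \wedge q \wedge \neg b$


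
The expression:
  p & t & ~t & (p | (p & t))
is never true.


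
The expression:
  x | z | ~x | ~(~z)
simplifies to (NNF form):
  True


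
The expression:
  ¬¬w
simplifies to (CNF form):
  w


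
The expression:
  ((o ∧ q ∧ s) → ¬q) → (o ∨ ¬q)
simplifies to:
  o ∨ ¬q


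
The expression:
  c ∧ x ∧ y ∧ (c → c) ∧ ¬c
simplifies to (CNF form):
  False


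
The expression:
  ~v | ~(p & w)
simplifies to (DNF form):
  ~p | ~v | ~w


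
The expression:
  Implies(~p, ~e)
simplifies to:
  p | ~e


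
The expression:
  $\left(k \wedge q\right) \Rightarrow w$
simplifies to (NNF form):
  $w \vee \neg k \vee \neg q$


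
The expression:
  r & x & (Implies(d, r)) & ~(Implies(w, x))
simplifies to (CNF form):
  False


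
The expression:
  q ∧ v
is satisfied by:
  {q: True, v: True}


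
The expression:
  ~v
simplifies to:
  ~v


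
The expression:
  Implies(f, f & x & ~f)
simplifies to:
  ~f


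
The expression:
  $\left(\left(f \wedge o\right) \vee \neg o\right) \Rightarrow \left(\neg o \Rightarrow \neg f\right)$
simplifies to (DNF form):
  $o \vee \neg f$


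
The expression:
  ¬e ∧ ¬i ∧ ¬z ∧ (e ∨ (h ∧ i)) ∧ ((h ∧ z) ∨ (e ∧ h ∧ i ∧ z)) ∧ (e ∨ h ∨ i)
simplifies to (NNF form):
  False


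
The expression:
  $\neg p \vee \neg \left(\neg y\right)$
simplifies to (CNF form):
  $y \vee \neg p$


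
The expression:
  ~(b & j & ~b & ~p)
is always true.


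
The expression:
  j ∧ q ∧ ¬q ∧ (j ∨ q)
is never true.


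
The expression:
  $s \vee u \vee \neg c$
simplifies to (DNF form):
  $s \vee u \vee \neg c$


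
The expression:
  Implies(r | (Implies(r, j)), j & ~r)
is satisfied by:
  {j: True, r: False}


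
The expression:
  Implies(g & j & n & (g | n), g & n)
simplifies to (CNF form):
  True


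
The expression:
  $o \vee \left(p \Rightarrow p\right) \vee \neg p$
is always true.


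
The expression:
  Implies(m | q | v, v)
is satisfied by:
  {v: True, m: False, q: False}
  {q: True, v: True, m: False}
  {v: True, m: True, q: False}
  {q: True, v: True, m: True}
  {q: False, m: False, v: False}


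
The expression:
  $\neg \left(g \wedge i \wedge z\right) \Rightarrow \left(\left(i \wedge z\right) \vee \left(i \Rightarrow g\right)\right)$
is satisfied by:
  {z: True, g: True, i: False}
  {z: True, g: False, i: False}
  {g: True, z: False, i: False}
  {z: False, g: False, i: False}
  {i: True, z: True, g: True}
  {i: True, z: True, g: False}
  {i: True, g: True, z: False}


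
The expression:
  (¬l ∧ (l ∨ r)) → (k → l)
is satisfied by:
  {l: True, k: False, r: False}
  {k: False, r: False, l: False}
  {r: True, l: True, k: False}
  {r: True, k: False, l: False}
  {l: True, k: True, r: False}
  {k: True, l: False, r: False}
  {r: True, k: True, l: True}


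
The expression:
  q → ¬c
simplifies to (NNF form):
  ¬c ∨ ¬q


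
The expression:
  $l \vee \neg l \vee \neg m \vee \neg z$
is always true.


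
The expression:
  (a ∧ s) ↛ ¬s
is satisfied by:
  {a: True, s: True}


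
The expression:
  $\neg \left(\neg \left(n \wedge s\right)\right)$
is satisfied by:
  {s: True, n: True}


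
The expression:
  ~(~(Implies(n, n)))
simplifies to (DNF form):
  True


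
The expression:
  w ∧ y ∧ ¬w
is never true.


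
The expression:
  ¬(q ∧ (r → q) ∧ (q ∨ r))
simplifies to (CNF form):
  ¬q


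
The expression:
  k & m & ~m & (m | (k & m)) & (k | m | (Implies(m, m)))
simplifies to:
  False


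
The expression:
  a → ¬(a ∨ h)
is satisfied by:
  {a: False}


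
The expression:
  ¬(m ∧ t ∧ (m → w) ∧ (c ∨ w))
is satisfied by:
  {w: False, m: False, t: False}
  {t: True, w: False, m: False}
  {m: True, w: False, t: False}
  {t: True, m: True, w: False}
  {w: True, t: False, m: False}
  {t: True, w: True, m: False}
  {m: True, w: True, t: False}


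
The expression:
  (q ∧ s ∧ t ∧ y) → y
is always true.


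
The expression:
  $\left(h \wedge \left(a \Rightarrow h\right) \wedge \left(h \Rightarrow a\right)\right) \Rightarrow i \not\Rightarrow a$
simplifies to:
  $\neg a \vee \neg h$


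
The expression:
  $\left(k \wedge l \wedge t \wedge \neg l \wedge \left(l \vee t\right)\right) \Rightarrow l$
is always true.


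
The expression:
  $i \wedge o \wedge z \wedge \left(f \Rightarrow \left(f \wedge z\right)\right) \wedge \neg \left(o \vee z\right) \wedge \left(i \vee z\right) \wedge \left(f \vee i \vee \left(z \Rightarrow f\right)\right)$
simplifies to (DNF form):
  $\text{False}$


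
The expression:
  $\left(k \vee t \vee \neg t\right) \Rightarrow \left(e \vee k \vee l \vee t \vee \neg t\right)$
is always true.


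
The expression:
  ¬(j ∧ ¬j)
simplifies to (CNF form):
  True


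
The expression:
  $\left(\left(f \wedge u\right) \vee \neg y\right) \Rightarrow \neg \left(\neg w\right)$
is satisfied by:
  {y: True, w: True, f: False, u: False}
  {y: True, w: True, u: True, f: False}
  {y: True, w: True, f: True, u: False}
  {y: True, w: True, u: True, f: True}
  {w: True, f: False, u: False, y: False}
  {w: True, u: True, f: False, y: False}
  {w: True, f: True, u: False, y: False}
  {w: True, u: True, f: True, y: False}
  {y: True, f: False, u: False, w: False}
  {u: True, y: True, f: False, w: False}
  {y: True, f: True, u: False, w: False}


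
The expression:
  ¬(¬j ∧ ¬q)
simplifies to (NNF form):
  j ∨ q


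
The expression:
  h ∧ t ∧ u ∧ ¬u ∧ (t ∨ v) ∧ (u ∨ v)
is never true.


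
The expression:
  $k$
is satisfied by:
  {k: True}


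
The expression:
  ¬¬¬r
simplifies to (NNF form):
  ¬r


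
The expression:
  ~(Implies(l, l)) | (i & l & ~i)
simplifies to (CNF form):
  False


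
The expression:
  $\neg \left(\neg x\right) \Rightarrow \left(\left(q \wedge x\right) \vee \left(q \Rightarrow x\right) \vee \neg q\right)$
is always true.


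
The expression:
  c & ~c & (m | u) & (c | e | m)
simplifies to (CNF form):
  False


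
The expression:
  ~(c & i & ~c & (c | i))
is always true.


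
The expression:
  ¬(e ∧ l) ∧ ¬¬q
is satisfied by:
  {q: True, l: False, e: False}
  {e: True, q: True, l: False}
  {l: True, q: True, e: False}


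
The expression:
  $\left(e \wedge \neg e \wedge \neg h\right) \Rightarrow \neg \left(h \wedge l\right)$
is always true.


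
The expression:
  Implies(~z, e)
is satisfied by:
  {z: True, e: True}
  {z: True, e: False}
  {e: True, z: False}


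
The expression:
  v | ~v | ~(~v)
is always true.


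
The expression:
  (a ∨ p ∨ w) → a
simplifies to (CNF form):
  (a ∨ ¬p) ∧ (a ∨ ¬w)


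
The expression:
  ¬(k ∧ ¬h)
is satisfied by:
  {h: True, k: False}
  {k: False, h: False}
  {k: True, h: True}


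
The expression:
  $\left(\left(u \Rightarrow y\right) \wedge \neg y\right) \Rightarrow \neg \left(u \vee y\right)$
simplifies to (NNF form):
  $\text{True}$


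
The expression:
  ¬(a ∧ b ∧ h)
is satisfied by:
  {h: False, a: False, b: False}
  {b: True, h: False, a: False}
  {a: True, h: False, b: False}
  {b: True, a: True, h: False}
  {h: True, b: False, a: False}
  {b: True, h: True, a: False}
  {a: True, h: True, b: False}


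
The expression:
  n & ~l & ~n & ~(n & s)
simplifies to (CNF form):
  False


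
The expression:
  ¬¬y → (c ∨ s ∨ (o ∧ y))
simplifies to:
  c ∨ o ∨ s ∨ ¬y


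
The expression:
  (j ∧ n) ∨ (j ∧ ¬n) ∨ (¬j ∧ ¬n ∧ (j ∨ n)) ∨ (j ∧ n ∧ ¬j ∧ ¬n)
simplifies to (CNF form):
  j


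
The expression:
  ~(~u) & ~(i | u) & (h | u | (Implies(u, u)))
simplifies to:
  False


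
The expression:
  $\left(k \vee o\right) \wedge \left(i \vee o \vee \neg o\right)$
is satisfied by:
  {k: True, o: True}
  {k: True, o: False}
  {o: True, k: False}


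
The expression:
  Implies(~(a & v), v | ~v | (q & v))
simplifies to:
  True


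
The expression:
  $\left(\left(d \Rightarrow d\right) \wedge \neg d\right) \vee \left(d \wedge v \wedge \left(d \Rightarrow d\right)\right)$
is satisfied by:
  {v: True, d: False}
  {d: False, v: False}
  {d: True, v: True}


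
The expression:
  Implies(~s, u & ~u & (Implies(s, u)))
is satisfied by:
  {s: True}


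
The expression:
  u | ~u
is always true.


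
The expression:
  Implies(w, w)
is always true.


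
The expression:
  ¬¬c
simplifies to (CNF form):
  c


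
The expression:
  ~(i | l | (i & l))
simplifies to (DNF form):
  ~i & ~l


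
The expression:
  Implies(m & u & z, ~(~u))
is always true.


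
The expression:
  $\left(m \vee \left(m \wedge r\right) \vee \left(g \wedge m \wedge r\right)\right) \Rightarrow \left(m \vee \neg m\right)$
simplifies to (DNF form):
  $\text{True}$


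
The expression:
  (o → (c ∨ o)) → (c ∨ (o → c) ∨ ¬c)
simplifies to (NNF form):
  True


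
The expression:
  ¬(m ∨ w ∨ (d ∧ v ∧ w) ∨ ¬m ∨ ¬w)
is never true.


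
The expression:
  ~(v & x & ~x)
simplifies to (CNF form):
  True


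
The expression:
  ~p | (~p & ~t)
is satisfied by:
  {p: False}


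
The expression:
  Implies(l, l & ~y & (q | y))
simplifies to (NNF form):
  ~l | (q & ~y)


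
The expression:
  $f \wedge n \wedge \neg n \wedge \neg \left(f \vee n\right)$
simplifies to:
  $\text{False}$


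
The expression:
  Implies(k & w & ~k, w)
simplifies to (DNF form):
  True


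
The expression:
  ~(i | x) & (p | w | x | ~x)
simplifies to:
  ~i & ~x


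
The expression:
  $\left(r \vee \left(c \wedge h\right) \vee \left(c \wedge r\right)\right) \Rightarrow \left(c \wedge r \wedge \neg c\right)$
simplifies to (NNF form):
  $\neg r \wedge \left(\neg c \vee \neg h\right)$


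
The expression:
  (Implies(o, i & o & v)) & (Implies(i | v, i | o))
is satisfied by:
  {i: True, v: False, o: False}
  {v: False, o: False, i: False}
  {i: True, v: True, o: False}
  {i: True, o: True, v: True}


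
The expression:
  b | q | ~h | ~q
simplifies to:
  True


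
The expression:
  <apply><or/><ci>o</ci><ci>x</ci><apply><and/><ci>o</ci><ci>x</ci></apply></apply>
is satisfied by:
  {x: True, o: True}
  {x: True, o: False}
  {o: True, x: False}


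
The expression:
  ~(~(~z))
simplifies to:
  ~z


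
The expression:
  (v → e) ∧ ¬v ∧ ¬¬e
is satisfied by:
  {e: True, v: False}


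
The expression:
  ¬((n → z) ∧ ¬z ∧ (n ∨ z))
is always true.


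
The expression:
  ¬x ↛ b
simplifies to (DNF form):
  b ∨ ¬x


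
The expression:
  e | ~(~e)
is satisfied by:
  {e: True}


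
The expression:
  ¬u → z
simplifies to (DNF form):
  u ∨ z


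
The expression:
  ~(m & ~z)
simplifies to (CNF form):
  z | ~m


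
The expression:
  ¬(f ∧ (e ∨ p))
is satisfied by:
  {p: False, f: False, e: False}
  {e: True, p: False, f: False}
  {p: True, e: False, f: False}
  {e: True, p: True, f: False}
  {f: True, e: False, p: False}


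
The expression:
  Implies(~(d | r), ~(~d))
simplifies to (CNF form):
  d | r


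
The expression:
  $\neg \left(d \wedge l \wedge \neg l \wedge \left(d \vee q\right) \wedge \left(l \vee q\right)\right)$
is always true.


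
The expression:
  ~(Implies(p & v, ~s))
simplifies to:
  p & s & v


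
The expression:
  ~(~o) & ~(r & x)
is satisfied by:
  {o: True, x: False, r: False}
  {r: True, o: True, x: False}
  {x: True, o: True, r: False}


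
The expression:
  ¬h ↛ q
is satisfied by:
  {q: True, h: False}
  {h: False, q: False}
  {h: True, q: True}


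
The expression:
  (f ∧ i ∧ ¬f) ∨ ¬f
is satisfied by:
  {f: False}


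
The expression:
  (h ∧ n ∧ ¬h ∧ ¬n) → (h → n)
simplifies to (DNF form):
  True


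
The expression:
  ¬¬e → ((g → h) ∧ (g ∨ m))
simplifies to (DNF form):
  (g ∧ h) ∨ (m ∧ ¬g) ∨ ¬e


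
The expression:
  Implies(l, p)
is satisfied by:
  {p: True, l: False}
  {l: False, p: False}
  {l: True, p: True}


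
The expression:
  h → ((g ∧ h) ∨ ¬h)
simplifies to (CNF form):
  g ∨ ¬h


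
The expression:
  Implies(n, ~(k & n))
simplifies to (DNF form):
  ~k | ~n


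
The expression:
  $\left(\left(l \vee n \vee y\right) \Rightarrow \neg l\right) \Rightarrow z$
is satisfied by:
  {z: True, l: True}
  {z: True, l: False}
  {l: True, z: False}


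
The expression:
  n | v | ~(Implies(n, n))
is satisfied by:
  {n: True, v: True}
  {n: True, v: False}
  {v: True, n: False}


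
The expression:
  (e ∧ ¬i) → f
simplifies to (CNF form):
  f ∨ i ∨ ¬e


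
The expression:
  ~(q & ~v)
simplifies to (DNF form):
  v | ~q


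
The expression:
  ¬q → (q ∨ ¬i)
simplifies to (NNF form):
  q ∨ ¬i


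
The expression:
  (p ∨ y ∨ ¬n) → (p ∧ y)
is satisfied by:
  {n: True, p: True, y: True}
  {p: True, y: True, n: False}
  {n: True, y: False, p: False}


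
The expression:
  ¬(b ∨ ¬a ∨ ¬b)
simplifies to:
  False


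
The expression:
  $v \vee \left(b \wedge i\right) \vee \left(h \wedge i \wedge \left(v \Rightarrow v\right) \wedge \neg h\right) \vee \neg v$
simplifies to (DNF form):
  $\text{True}$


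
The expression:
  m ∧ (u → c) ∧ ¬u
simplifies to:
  m ∧ ¬u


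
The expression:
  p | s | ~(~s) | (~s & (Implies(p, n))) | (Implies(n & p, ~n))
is always true.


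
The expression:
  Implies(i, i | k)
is always true.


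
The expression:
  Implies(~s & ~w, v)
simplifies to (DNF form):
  s | v | w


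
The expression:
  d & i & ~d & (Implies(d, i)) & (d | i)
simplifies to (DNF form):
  False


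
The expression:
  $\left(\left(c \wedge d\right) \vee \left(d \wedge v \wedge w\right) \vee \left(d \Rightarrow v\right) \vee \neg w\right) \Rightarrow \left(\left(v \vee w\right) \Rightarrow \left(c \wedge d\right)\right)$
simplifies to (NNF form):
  $\left(c \wedge d\right) \vee \left(d \wedge \neg v\right) \vee \left(\neg v \wedge \neg w\right)$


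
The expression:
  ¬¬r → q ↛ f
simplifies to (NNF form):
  (q ∧ ¬f) ∨ ¬r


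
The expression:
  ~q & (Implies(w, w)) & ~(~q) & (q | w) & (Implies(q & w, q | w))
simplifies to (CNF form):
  False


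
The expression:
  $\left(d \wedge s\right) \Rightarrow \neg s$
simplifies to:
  $\neg d \vee \neg s$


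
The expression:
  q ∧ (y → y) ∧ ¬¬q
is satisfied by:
  {q: True}


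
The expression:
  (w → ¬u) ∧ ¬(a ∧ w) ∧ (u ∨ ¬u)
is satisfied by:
  {u: False, w: False, a: False}
  {a: True, u: False, w: False}
  {u: True, a: False, w: False}
  {a: True, u: True, w: False}
  {w: True, a: False, u: False}


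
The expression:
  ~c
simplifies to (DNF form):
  ~c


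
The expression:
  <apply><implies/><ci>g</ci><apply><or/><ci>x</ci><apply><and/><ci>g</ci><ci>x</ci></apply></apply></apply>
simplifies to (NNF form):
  <apply><or/><ci>x</ci><apply><not/><ci>g</ci></apply></apply>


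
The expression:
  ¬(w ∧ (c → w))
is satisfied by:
  {w: False}


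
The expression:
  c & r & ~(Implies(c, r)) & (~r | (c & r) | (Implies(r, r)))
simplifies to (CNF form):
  False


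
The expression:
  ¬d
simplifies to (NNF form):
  ¬d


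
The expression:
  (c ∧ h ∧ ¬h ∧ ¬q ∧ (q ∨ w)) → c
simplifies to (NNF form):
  True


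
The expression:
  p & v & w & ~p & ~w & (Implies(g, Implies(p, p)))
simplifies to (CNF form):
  False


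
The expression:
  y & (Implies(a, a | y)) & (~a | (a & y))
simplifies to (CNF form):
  y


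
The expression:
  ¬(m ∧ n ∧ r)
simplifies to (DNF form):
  ¬m ∨ ¬n ∨ ¬r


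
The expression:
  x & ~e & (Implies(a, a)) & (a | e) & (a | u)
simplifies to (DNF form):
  a & x & ~e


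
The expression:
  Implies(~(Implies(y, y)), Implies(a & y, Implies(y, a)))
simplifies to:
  True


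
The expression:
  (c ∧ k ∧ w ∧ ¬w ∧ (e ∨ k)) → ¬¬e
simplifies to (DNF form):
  True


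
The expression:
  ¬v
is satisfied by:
  {v: False}


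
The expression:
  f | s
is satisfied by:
  {s: True, f: True}
  {s: True, f: False}
  {f: True, s: False}


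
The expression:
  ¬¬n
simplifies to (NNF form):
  n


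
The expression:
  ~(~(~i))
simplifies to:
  ~i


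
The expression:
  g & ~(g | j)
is never true.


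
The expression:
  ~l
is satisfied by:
  {l: False}


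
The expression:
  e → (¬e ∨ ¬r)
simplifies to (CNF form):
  ¬e ∨ ¬r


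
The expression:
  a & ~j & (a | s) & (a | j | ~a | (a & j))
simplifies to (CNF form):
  a & ~j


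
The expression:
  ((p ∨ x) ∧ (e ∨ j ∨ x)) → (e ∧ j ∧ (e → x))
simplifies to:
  (e ∨ ¬x) ∧ (j ∨ ¬x) ∧ (x ∨ ¬e ∨ ¬p) ∧ (x ∨ ¬j ∨ ¬p)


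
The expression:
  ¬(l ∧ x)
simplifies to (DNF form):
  ¬l ∨ ¬x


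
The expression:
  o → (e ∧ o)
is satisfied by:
  {e: True, o: False}
  {o: False, e: False}
  {o: True, e: True}


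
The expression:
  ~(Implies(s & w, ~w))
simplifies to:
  s & w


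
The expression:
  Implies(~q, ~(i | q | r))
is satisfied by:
  {q: True, i: False, r: False}
  {r: True, q: True, i: False}
  {q: True, i: True, r: False}
  {r: True, q: True, i: True}
  {r: False, i: False, q: False}


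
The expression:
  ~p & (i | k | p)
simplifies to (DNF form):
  (i & ~p) | (k & ~p)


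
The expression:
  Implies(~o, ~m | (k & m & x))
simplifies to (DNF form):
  o | ~m | (k & x)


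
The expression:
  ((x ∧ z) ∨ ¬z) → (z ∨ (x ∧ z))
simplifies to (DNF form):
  z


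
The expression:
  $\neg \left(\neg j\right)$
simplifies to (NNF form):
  $j$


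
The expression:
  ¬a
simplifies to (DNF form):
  ¬a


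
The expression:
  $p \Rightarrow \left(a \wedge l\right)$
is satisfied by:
  {a: True, l: True, p: False}
  {a: True, l: False, p: False}
  {l: True, a: False, p: False}
  {a: False, l: False, p: False}
  {a: True, p: True, l: True}


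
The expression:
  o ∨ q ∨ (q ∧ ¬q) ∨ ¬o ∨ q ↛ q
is always true.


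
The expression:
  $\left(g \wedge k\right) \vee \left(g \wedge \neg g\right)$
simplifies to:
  $g \wedge k$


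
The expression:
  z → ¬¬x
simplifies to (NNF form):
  x ∨ ¬z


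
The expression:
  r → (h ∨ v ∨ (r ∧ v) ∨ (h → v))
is always true.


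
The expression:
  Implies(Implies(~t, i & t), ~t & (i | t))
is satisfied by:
  {t: False}


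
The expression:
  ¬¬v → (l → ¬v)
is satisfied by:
  {l: False, v: False}
  {v: True, l: False}
  {l: True, v: False}


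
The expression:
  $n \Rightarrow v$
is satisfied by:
  {v: True, n: False}
  {n: False, v: False}
  {n: True, v: True}


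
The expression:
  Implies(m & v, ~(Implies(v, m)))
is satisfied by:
  {m: False, v: False}
  {v: True, m: False}
  {m: True, v: False}


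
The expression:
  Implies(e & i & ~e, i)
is always true.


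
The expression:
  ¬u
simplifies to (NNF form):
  ¬u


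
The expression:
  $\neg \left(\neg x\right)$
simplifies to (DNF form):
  $x$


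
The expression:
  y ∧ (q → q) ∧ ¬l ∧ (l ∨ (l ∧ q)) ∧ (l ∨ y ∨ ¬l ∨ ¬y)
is never true.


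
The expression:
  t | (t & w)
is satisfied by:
  {t: True}


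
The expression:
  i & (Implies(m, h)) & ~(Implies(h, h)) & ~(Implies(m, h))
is never true.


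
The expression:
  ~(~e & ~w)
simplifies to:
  e | w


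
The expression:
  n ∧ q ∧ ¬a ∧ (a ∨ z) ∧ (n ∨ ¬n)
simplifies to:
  n ∧ q ∧ z ∧ ¬a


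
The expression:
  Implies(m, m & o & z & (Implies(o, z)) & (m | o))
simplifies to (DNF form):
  ~m | (o & z)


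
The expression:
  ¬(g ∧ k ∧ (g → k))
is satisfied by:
  {g: False, k: False}
  {k: True, g: False}
  {g: True, k: False}


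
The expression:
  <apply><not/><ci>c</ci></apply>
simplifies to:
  <apply><not/><ci>c</ci></apply>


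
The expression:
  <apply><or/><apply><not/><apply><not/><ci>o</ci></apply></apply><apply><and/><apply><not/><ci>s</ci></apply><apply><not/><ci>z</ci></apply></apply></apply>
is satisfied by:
  {o: True, s: False, z: False}
  {o: True, z: True, s: False}
  {o: True, s: True, z: False}
  {o: True, z: True, s: True}
  {z: False, s: False, o: False}
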